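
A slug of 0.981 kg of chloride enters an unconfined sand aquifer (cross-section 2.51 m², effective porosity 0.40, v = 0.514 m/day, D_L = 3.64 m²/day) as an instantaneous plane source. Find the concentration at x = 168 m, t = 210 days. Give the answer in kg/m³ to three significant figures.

For an instantaneous plane source, C(x,t) = M/(n_e·A·√(4πDt)) · exp(−(x−vt)²/(4Dt)), with n_e·A the pore (flow) area.
Plume center vt = 0.514 × 210 = 107.94 m, so the well at 168 m is 60.06 m downgradient of the peak.
√(4πDt) = 98.01 m, giving peak height M/(n_e·A·√(4πDt)) = 0.981/(0.40 × 2.51 × 98.01) = 0.009969 kg/m³.
(x−vt)²/(4Dt) = (60.06)²/(4 × 3.64 × 210) = 1.180; exp(−1.180) = 0.3073.
C = 0.009969 × 0.3073 = 0.00306 kg/m³.

0.00306 kg/m³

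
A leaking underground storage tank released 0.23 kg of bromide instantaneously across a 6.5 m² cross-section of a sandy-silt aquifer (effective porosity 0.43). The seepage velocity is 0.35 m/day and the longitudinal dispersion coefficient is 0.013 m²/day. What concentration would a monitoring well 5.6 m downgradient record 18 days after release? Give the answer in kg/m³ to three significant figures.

0.0284 kg/m³

For an instantaneous plane source, C(x,t) = M/(n_e·A·√(4πDt)) · exp(−(x−vt)²/(4Dt)), with n_e·A the pore (flow) area.
Plume center vt = 0.35 × 18 = 6.3 m, so the well at 5.6 m is 0.7 m upgradient of the peak.
√(4πDt) = 1.715 m, giving peak height M/(n_e·A·√(4πDt)) = 0.23/(0.43 × 6.5 × 1.715) = 0.04798 kg/m³.
(x−vt)²/(4Dt) = (-0.7)²/(4 × 0.013 × 18) = 0.5235; exp(−0.5235) = 0.5924.
C = 0.04798 × 0.5924 = 0.0284 kg/m³.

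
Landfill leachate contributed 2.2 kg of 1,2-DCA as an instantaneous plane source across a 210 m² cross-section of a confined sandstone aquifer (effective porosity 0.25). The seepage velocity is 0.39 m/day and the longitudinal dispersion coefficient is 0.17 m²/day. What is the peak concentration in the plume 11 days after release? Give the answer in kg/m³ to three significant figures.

The peak of an instantaneous 1D plume sits at x = vt; there the Gaussian factor is 1 and C_max = M/(n_e·A·√(4πDt)), where n_e·A is the pore area the mass is dissolved in.
√(4πDt) = √(4π × 0.17 × 11) = 4.848 m, so C_max = 2.2/(0.25 × 210 × 4.848) = 0.00864 kg/m³.

0.00864 kg/m³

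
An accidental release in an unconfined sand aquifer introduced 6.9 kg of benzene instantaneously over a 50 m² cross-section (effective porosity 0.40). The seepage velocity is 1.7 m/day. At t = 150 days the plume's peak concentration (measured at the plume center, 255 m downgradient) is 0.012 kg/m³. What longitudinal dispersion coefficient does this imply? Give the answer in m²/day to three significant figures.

At the plume center C_max = M/(n_e·A·√(4πDt)), so D = M²/(4πt·(n_e·A·C_max)²).
n_e·A·C_max = 0.40 × 50 × 0.012 = 0.2400 kg/m.
D = 6.9²/(4π × 150 × 0.2400²) = 0.439 m²/day.

0.439 m²/day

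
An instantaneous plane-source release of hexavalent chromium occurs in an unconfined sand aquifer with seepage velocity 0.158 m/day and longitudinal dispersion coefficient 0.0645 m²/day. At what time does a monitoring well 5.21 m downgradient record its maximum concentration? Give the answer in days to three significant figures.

30.5 days

For the 1D instantaneous-source solution, setting ∂C/∂t = 0 at fixed x gives v²t² + 2Dt − x² = 0, so t = (√(D² + v²x²) − D)/v².
√(D² + v²x²) = √(0.0645² + 0.158² × 5.21²) = 0.8257; v² = 0.024964.
t = (0.8257 − 0.0645)/0.024964 = 30.5 days (vs. the pure-advection estimate x/v = 33.0 d).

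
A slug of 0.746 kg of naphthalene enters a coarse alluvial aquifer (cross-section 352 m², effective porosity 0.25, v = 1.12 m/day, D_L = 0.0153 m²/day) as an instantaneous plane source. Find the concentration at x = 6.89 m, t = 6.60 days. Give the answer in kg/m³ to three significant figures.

For an instantaneous plane source, C(x,t) = M/(n_e·A·√(4πDt)) · exp(−(x−vt)²/(4Dt)), with n_e·A the pore (flow) area.
Plume center vt = 1.12 × 6.60 = 7.392 m, so the well at 6.89 m is 0.502 m upgradient of the peak.
√(4πDt) = 1.126 m, giving peak height M/(n_e·A·√(4πDt)) = 0.746/(0.25 × 352 × 1.126) = 0.007529 kg/m³.
(x−vt)²/(4Dt) = (-0.502)²/(4 × 0.0153 × 6.60) = 0.6239; exp(−0.6239) = 0.5359.
C = 0.007529 × 0.5359 = 0.00403 kg/m³.

0.00403 kg/m³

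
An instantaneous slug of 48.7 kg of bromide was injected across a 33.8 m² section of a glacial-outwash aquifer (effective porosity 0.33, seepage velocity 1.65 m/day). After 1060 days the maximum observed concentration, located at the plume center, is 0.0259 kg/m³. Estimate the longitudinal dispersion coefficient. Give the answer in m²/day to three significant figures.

2.13 m²/day

At the plume center C_max = M/(n_e·A·√(4πDt)), so D = M²/(4πt·(n_e·A·C_max)²).
n_e·A·C_max = 0.33 × 33.8 × 0.0259 = 0.2889 kg/m.
D = 48.7²/(4π × 1060 × 0.2889²) = 2.13 m²/day.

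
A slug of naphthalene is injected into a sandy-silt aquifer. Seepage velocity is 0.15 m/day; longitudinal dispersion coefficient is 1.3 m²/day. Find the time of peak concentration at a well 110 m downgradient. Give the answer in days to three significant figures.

For the 1D instantaneous-source solution, setting ∂C/∂t = 0 at fixed x gives v²t² + 2Dt − x² = 0, so t = (√(D² + v²x²) − D)/v².
√(D² + v²x²) = √(1.3² + 0.15² × 110²) = 16.55; v² = 0.0225.
t = (16.55 − 1.3)/0.0225 = 678 days (vs. the pure-advection estimate x/v = 733 d).

678 days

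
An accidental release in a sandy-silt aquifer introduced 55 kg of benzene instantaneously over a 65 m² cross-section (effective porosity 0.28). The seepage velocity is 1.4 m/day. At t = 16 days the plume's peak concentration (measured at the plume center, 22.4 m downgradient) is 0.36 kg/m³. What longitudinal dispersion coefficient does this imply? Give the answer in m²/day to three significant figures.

0.350 m²/day

At the plume center C_max = M/(n_e·A·√(4πDt)), so D = M²/(4πt·(n_e·A·C_max)²).
n_e·A·C_max = 0.28 × 65 × 0.36 = 6.552 kg/m.
D = 55²/(4π × 16 × 6.552²) = 0.350 m²/day.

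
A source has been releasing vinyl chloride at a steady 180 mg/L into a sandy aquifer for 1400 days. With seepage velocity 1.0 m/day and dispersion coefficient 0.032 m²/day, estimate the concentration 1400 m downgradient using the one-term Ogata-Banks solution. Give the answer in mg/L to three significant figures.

For a continuous step input, C/C₀ ≈ ½·erfc((x−vt)/(2√(Dt))).
vt = 1.0 × 1400 = 1400 m and 2√(Dt) = 2√(0.032 × 1400) = 13.39 m.
Argument (x−vt)/(2√(Dt)) = (1400 − 1400)/13.39 = 0; ½·erfc(0) = 0.5000.
C = 180 × 0.5000 = 90.0 mg/L.

90.0 mg/L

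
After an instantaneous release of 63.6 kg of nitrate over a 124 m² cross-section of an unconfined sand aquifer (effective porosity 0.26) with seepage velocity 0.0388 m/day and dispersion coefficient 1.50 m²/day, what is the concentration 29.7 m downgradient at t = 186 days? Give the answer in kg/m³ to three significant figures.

For an instantaneous plane source, C(x,t) = M/(n_e·A·√(4πDt)) · exp(−(x−vt)²/(4Dt)), with n_e·A the pore (flow) area.
Plume center vt = 0.0388 × 186 = 7.2168 m, so the well at 29.7 m is 22.4832 m downgradient of the peak.
√(4πDt) = 59.21 m, giving peak height M/(n_e·A·√(4πDt)) = 63.6/(0.26 × 124 × 59.21) = 0.03332 kg/m³.
(x−vt)²/(4Dt) = (22.4832)²/(4 × 1.50 × 186) = 0.4530; exp(−0.4530) = 0.6357.
C = 0.03332 × 0.6357 = 0.0212 kg/m³.

0.0212 kg/m³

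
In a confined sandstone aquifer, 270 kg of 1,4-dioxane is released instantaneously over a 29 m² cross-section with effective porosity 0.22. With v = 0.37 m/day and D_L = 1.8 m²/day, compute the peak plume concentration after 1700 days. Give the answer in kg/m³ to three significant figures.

The peak of an instantaneous 1D plume sits at x = vt; there the Gaussian factor is 1 and C_max = M/(n_e·A·√(4πDt)), where n_e·A is the pore area the mass is dissolved in.
√(4πDt) = √(4π × 1.8 × 1700) = 196.1 m, so C_max = 270/(0.22 × 29 × 196.1) = 0.216 kg/m³.

0.216 kg/m³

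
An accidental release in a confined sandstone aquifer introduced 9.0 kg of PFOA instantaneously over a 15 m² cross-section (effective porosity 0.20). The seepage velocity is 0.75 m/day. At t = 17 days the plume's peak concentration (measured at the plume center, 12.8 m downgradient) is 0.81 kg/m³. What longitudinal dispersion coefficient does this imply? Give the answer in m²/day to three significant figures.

0.0642 m²/day

At the plume center C_max = M/(n_e·A·√(4πDt)), so D = M²/(4πt·(n_e·A·C_max)²).
n_e·A·C_max = 0.20 × 15 × 0.81 = 2.430 kg/m.
D = 9.0²/(4π × 17 × 2.430²) = 0.0642 m²/day.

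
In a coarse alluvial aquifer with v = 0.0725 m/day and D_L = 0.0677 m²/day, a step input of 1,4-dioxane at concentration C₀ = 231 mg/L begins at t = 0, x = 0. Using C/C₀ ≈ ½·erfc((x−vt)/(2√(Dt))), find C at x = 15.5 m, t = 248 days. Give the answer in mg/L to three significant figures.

For a continuous step input, C/C₀ ≈ ½·erfc((x−vt)/(2√(Dt))).
vt = 0.0725 × 248 = 17.98 m and 2√(Dt) = 2√(0.0677 × 248) = 8.195 m.
Argument (x−vt)/(2√(Dt)) = (15.5 − 17.98)/8.195 = -0.3026; ½·erfc(-0.3026) = 0.6657.
C = 231 × 0.6657 = 154 mg/L.

154 mg/L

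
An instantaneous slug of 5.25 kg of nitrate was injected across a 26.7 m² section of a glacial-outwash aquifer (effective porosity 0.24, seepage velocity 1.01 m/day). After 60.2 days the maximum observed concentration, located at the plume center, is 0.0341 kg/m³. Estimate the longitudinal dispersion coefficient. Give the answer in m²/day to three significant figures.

0.763 m²/day

At the plume center C_max = M/(n_e·A·√(4πDt)), so D = M²/(4πt·(n_e·A·C_max)²).
n_e·A·C_max = 0.24 × 26.7 × 0.0341 = 0.2185 kg/m.
D = 5.25²/(4π × 60.2 × 0.2185²) = 0.763 m²/day.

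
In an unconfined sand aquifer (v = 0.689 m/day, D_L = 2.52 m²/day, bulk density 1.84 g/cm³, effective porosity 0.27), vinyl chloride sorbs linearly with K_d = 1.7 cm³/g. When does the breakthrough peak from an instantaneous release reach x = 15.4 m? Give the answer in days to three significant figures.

Retardation factor R = 1 + ρ_b·K_d/n = 1 + 1.84 × 1.7/0.27 = 12.59.
Sorption retards both mechanisms: v_R = v/R = 0.05473 m/day, D_R = D/R = 0.2002 m²/day.
Peak time from v_R²t² + 2D_R t − x² = 0: t = (√(D_R² + v_R²x²) − D_R)/v_R².
√(D_R² + v_R²x²) = √(0.2002² + 0.05473² × 15.4²) = 0.8663; v_R² = 0.002995.
t = (0.8663 − 0.2002)/0.002995 = 222 days.

222 days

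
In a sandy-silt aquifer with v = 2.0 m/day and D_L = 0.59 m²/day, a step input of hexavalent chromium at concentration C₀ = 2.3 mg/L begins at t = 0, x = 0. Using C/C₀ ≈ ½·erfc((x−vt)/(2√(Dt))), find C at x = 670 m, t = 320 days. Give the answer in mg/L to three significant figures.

0.141 mg/L

For a continuous step input, C/C₀ ≈ ½·erfc((x−vt)/(2√(Dt))).
vt = 2.0 × 320 = 640 m and 2√(Dt) = 2√(0.59 × 320) = 27.48 m.
Argument (x−vt)/(2√(Dt)) = (670 − 640)/27.48 = 1.092; ½·erfc(1.092) = 0.06126.
C = 2.3 × 0.06126 = 0.141 mg/L.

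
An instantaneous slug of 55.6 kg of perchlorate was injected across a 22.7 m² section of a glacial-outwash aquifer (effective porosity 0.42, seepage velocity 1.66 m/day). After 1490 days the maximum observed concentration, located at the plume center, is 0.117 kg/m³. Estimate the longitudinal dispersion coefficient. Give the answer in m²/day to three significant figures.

At the plume center C_max = M/(n_e·A·√(4πDt)), so D = M²/(4πt·(n_e·A·C_max)²).
n_e·A·C_max = 0.42 × 22.7 × 0.117 = 1.115 kg/m.
D = 55.6²/(4π × 1490 × 1.115²) = 0.133 m²/day.

0.133 m²/day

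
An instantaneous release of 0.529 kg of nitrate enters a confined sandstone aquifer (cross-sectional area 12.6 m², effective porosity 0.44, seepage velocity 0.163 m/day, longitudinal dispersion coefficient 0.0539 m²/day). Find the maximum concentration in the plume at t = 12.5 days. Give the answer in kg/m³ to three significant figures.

0.0328 kg/m³

The peak of an instantaneous 1D plume sits at x = vt; there the Gaussian factor is 1 and C_max = M/(n_e·A·√(4πDt)), where n_e·A is the pore area the mass is dissolved in.
√(4πDt) = √(4π × 0.0539 × 12.5) = 2.910 m, so C_max = 0.529/(0.44 × 12.6 × 2.910) = 0.0328 kg/m³.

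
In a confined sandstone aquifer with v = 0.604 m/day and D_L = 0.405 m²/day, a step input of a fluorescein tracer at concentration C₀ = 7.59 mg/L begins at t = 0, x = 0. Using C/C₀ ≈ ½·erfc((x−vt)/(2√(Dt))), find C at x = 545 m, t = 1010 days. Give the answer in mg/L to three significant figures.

7.50 mg/L

For a continuous step input, C/C₀ ≈ ½·erfc((x−vt)/(2√(Dt))).
vt = 0.604 × 1010 = 610.04 m and 2√(Dt) = 2√(0.405 × 1010) = 40.45 m.
Argument (x−vt)/(2√(Dt)) = (545 − 610.04)/40.45 = -1.608; ½·erfc(-1.608) = 0.9885.
C = 7.59 × 0.9885 = 7.50 mg/L.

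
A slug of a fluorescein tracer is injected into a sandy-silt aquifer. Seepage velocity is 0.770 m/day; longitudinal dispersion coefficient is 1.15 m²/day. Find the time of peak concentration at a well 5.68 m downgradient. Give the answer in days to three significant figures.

For the 1D instantaneous-source solution, setting ∂C/∂t = 0 at fixed x gives v²t² + 2Dt − x² = 0, so t = (√(D² + v²x²) − D)/v².
√(D² + v²x²) = √(1.15² + 0.770² × 5.68²) = 4.522; v² = 0.5929.
t = (4.522 − 1.15)/0.5929 = 5.69 days (vs. the pure-advection estimate x/v = 7.38 d).

5.69 days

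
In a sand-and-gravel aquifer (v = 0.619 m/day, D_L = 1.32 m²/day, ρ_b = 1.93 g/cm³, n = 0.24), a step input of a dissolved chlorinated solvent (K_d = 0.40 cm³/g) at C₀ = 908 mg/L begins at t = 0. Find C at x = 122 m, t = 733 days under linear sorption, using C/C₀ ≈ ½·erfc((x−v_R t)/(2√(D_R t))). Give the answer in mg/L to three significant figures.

Retardation factor R = 1 + ρ_b·K_d/n = 1 + 1.93 × 0.40/0.24 = 4.217.
Sorption retards both mechanisms: v_R = v/R = 0.1468 m/day, D_R = D/R = 0.3130 m²/day.
v_R·t = 0.1468 × 733 = 107.6044 m; 2√(D_R t) = 30.29 m; argument = (122 − 107.6044)/30.29 = 0.4753.
C = C₀ × ½·erfc(0.4753) = 908 × 0.2507 = 228 mg/L.

228 mg/L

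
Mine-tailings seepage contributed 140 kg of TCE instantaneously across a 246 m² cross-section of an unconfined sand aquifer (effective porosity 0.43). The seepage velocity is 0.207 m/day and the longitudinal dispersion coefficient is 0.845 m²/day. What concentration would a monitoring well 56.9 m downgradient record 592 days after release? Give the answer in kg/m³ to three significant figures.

For an instantaneous plane source, C(x,t) = M/(n_e·A·√(4πDt)) · exp(−(x−vt)²/(4Dt)), with n_e·A the pore (flow) area.
Plume center vt = 0.207 × 592 = 122.544 m, so the well at 56.9 m is 65.644 m upgradient of the peak.
√(4πDt) = 79.29 m, giving peak height M/(n_e·A·√(4πDt)) = 140/(0.43 × 246 × 79.29) = 0.01669 kg/m³.
(x−vt)²/(4Dt) = (-65.644)²/(4 × 0.845 × 592) = 2.154; exp(−2.154) = 0.1160.
C = 0.01669 × 0.1160 = 0.00194 kg/m³.

0.00194 kg/m³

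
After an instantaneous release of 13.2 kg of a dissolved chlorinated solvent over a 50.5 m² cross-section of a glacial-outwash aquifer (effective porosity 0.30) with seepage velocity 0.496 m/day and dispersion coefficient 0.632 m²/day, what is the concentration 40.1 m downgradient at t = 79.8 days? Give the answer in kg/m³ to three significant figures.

For an instantaneous plane source, C(x,t) = M/(n_e·A·√(4πDt)) · exp(−(x−vt)²/(4Dt)), with n_e·A the pore (flow) area.
Plume center vt = 0.496 × 79.8 = 39.5808 m, so the well at 40.1 m is 0.5192 m downgradient of the peak.
√(4πDt) = 25.17 m, giving peak height M/(n_e·A·√(4πDt)) = 13.2/(0.30 × 50.5 × 25.17) = 0.03462 kg/m³.
(x−vt)²/(4Dt) = (0.5192)²/(4 × 0.632 × 79.8) = 0.001336; exp(−0.001336) = 0.9987.
C = 0.03462 × 0.9987 = 0.0346 kg/m³.

0.0346 kg/m³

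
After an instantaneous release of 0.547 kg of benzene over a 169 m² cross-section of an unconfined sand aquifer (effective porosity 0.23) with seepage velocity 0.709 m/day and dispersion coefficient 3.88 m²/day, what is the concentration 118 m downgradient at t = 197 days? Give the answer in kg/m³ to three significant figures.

0.000123 kg/m³

For an instantaneous plane source, C(x,t) = M/(n_e·A·√(4πDt)) · exp(−(x−vt)²/(4Dt)), with n_e·A the pore (flow) area.
Plume center vt = 0.709 × 197 = 139.673 m, so the well at 118 m is 21.673 m upgradient of the peak.
√(4πDt) = 98.01 m, giving peak height M/(n_e·A·√(4πDt)) = 0.547/(0.23 × 169 × 98.01) = 0.0001436 kg/m³.
(x−vt)²/(4Dt) = (-21.673)²/(4 × 3.88 × 197) = 0.1536; exp(−0.1536) = 0.8576.
C = 0.0001436 × 0.8576 = 0.000123 kg/m³.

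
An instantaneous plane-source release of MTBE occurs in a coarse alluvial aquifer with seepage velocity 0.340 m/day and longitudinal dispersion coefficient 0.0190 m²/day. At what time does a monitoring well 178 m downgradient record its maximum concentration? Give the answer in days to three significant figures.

For the 1D instantaneous-source solution, setting ∂C/∂t = 0 at fixed x gives v²t² + 2Dt − x² = 0, so t = (√(D² + v²x²) − D)/v².
√(D² + v²x²) = √(0.0190² + 0.340² × 178²) = 60.52; v² = 0.1156.
t = (60.52 − 0.0190)/0.1156 = 523 days (vs. the pure-advection estimate x/v = 524 d).

523 days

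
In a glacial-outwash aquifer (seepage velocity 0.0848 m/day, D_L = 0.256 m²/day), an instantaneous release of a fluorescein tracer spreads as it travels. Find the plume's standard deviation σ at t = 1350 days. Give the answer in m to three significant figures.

Dispersive spreading gives a Gaussian with σ² = 2Dt; advection only shifts the center.
σ = √(2 × 0.256 × 1350) = 26.3 m.

26.3 m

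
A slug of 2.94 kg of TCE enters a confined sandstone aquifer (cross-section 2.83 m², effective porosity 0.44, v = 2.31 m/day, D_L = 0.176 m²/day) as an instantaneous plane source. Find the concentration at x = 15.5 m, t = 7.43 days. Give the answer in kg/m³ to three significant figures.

0.343 kg/m³

For an instantaneous plane source, C(x,t) = M/(n_e·A·√(4πDt)) · exp(−(x−vt)²/(4Dt)), with n_e·A the pore (flow) area.
Plume center vt = 2.31 × 7.43 = 17.1633 m, so the well at 15.5 m is 1.6633 m upgradient of the peak.
√(4πDt) = 4.054 m, giving peak height M/(n_e·A·√(4πDt)) = 2.94/(0.44 × 2.83 × 4.054) = 0.5824 kg/m³.
(x−vt)²/(4Dt) = (-1.6633)²/(4 × 0.176 × 7.43) = 0.5289; exp(−0.5289) = 0.5893.
C = 0.5824 × 0.5893 = 0.343 kg/m³.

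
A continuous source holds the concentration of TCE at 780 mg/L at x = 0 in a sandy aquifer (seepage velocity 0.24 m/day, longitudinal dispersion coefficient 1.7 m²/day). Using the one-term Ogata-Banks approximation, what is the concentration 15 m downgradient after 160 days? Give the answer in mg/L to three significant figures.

657 mg/L

For a continuous step input, C/C₀ ≈ ½·erfc((x−vt)/(2√(Dt))).
vt = 0.24 × 160 = 38.4 m and 2√(Dt) = 2√(1.7 × 160) = 32.98 m.
Argument (x−vt)/(2√(Dt)) = (15 − 38.4)/32.98 = -0.7095; ½·erfc(-0.7095) = 0.8422.
C = 780 × 0.8422 = 657 mg/L.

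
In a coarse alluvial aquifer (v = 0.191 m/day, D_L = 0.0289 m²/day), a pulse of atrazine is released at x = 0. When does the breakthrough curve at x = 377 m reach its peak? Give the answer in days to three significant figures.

1970 days

For the 1D instantaneous-source solution, setting ∂C/∂t = 0 at fixed x gives v²t² + 2Dt − x² = 0, so t = (√(D² + v²x²) − D)/v².
√(D² + v²x²) = √(0.0289² + 0.191² × 377²) = 72.01; v² = 0.036481.
t = (72.01 − 0.0289)/0.036481 = 1970 days (vs. the pure-advection estimate x/v = 1970 d).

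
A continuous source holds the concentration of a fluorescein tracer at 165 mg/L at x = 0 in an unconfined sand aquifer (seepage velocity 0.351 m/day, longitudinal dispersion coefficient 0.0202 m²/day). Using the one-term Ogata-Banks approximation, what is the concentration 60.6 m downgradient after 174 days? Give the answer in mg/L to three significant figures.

For a continuous step input, C/C₀ ≈ ½·erfc((x−vt)/(2√(Dt))).
vt = 0.351 × 174 = 61.074 m and 2√(Dt) = 2√(0.0202 × 174) = 3.750 m.
Argument (x−vt)/(2√(Dt)) = (60.6 − 61.074)/3.750 = -0.1264; ½·erfc(-0.1264) = 0.5709.
C = 165 × 0.5709 = 94.2 mg/L.

94.2 mg/L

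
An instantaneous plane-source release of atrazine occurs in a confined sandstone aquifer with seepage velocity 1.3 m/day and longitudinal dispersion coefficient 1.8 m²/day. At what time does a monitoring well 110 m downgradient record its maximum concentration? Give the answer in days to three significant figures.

For the 1D instantaneous-source solution, setting ∂C/∂t = 0 at fixed x gives v²t² + 2Dt − x² = 0, so t = (√(D² + v²x²) − D)/v².
√(D² + v²x²) = √(1.8² + 1.3² × 110²) = 143.0; v² = 1.69.
t = (143.0 − 1.8)/1.69 = 83.6 days (vs. the pure-advection estimate x/v = 84.6 d).

83.6 days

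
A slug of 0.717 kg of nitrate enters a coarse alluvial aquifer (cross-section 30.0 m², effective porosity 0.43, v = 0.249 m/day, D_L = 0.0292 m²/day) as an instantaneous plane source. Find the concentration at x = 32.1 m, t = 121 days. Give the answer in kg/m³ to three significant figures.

For an instantaneous plane source, C(x,t) = M/(n_e·A·√(4πDt)) · exp(−(x−vt)²/(4Dt)), with n_e·A the pore (flow) area.
Plume center vt = 0.249 × 121 = 30.129 m, so the well at 32.1 m is 1.971 m downgradient of the peak.
√(4πDt) = 6.663 m, giving peak height M/(n_e·A·√(4πDt)) = 0.717/(0.43 × 30.0 × 6.663) = 0.008342 kg/m³.
(x−vt)²/(4Dt) = (1.971)²/(4 × 0.0292 × 121) = 0.2749; exp(−0.2749) = 0.7596.
C = 0.008342 × 0.7596 = 0.00634 kg/m³.

0.00634 kg/m³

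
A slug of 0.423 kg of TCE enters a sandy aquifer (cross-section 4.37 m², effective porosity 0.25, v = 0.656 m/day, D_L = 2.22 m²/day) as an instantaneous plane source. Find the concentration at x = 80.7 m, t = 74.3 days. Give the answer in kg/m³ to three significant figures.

0.00181 kg/m³

For an instantaneous plane source, C(x,t) = M/(n_e·A·√(4πDt)) · exp(−(x−vt)²/(4Dt)), with n_e·A the pore (flow) area.
Plume center vt = 0.656 × 74.3 = 48.7408 m, so the well at 80.7 m is 31.9592 m downgradient of the peak.
√(4πDt) = 45.53 m, giving peak height M/(n_e·A·√(4πDt)) = 0.423/(0.25 × 4.37 × 45.53) = 0.008504 kg/m³.
(x−vt)²/(4Dt) = (31.9592)²/(4 × 2.22 × 74.3) = 1.548; exp(−1.548) = 0.2127.
C = 0.008504 × 0.2127 = 0.00181 kg/m³.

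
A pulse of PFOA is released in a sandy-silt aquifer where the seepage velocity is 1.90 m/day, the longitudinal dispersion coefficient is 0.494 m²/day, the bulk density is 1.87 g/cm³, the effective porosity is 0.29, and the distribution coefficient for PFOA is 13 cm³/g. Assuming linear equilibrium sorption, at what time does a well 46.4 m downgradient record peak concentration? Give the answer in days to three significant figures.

2060 days

Retardation factor R = 1 + ρ_b·K_d/n = 1 + 1.87 × 13/0.29 = 84.83.
Sorption retards both mechanisms: v_R = v/R = 0.02240 m/day, D_R = D/R = 0.005823 m²/day.
Peak time from v_R²t² + 2D_R t − x² = 0: t = (√(D_R² + v_R²x²) − D_R)/v_R².
√(D_R² + v_R²x²) = √(0.005823² + 0.02240² × 46.4²) = 1.039; v_R² = 0.0005018.
t = (1.039 − 0.005823)/0.0005018 = 2060 days.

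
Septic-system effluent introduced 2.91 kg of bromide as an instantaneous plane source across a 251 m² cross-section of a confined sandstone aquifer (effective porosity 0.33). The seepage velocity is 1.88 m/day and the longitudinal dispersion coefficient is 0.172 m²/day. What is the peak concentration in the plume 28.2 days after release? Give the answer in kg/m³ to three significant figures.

0.00450 kg/m³

The peak of an instantaneous 1D plume sits at x = vt; there the Gaussian factor is 1 and C_max = M/(n_e·A·√(4πDt)), where n_e·A is the pore area the mass is dissolved in.
√(4πDt) = √(4π × 0.172 × 28.2) = 7.807 m, so C_max = 2.91/(0.33 × 251 × 7.807) = 0.00450 kg/m³.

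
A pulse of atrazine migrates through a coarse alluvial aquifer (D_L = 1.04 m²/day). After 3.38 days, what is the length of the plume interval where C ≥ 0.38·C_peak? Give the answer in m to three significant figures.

7.38 m

The plume is Gaussian with σ = √(2Dt) = √(2 × 1.04 × 3.38) = 2.651 m.
C/C_peak = exp(−Δx²/(2σ²)) = 0.38 ⇒ Δx = σ·√(−2 ln 0.38) = 2.651 × 1.391 = 3.688 m.
Width = 2Δx = 7.38 m.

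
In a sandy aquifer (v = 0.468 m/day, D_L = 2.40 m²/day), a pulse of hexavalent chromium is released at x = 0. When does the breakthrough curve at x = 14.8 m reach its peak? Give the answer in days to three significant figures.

For the 1D instantaneous-source solution, setting ∂C/∂t = 0 at fixed x gives v²t² + 2Dt − x² = 0, so t = (√(D² + v²x²) − D)/v².
√(D² + v²x²) = √(2.40² + 0.468² × 14.8²) = 7.330; v² = 0.219024.
t = (7.330 − 2.40)/0.219024 = 22.5 days (vs. the pure-advection estimate x/v = 31.6 d).

22.5 days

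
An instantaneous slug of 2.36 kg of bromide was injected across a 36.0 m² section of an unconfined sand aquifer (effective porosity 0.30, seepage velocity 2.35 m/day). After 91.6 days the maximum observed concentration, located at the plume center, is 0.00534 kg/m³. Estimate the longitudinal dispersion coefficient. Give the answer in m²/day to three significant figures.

At the plume center C_max = M/(n_e·A·√(4πDt)), so D = M²/(4πt·(n_e·A·C_max)²).
n_e·A·C_max = 0.30 × 36.0 × 0.00534 = 0.05767 kg/m.
D = 2.36²/(4π × 91.6 × 0.05767²) = 1.45 m²/day.

1.45 m²/day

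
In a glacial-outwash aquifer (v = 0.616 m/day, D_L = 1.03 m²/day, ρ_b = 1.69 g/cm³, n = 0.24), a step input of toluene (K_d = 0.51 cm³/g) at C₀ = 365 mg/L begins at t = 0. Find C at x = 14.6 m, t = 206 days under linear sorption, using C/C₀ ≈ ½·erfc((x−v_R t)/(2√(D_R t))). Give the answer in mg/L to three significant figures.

Retardation factor R = 1 + ρ_b·K_d/n = 1 + 1.69 × 0.51/0.24 = 4.591.
Sorption retards both mechanisms: v_R = v/R = 0.1342 m/day, D_R = D/R = 0.2244 m²/day.
v_R·t = 0.1342 × 206 = 27.6452 m; 2√(D_R t) = 13.60 m; argument = (14.6 − 27.6452)/13.60 = -0.9592.
C = C₀ × ½·erfc(-0.9592) = 365 × 0.9125 = 333 mg/L.

333 mg/L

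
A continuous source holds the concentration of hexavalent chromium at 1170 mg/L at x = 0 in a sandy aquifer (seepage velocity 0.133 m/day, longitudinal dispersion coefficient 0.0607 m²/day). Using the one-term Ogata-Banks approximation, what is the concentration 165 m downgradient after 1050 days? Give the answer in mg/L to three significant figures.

For a continuous step input, C/C₀ ≈ ½·erfc((x−vt)/(2√(Dt))).
vt = 0.133 × 1050 = 139.65 m and 2√(Dt) = 2√(0.0607 × 1050) = 15.97 m.
Argument (x−vt)/(2√(Dt)) = (165 − 139.65)/15.97 = 1.587; ½·erfc(1.587) = 0.01240.
C = 1170 × 0.01240 = 14.5 mg/L.

14.5 mg/L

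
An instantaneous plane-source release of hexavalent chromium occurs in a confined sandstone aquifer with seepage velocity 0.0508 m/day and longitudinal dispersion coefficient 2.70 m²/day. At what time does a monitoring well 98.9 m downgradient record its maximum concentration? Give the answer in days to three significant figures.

For the 1D instantaneous-source solution, setting ∂C/∂t = 0 at fixed x gives v²t² + 2Dt − x² = 0, so t = (√(D² + v²x²) − D)/v².
√(D² + v²x²) = √(2.70² + 0.0508² × 98.9²) = 5.704; v² = 0.00258064.
t = (5.704 − 2.70)/0.00258064 = 1160 days (vs. the pure-advection estimate x/v = 1950 d).

1160 days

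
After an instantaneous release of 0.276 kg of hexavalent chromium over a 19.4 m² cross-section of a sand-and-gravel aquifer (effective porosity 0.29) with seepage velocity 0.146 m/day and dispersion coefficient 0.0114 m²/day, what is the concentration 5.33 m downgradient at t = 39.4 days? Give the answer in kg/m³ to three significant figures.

0.0187 kg/m³

For an instantaneous plane source, C(x,t) = M/(n_e·A·√(4πDt)) · exp(−(x−vt)²/(4Dt)), with n_e·A the pore (flow) area.
Plume center vt = 0.146 × 39.4 = 5.7524 m, so the well at 5.33 m is 0.4224 m upgradient of the peak.
√(4πDt) = 2.376 m, giving peak height M/(n_e·A·√(4πDt)) = 0.276/(0.29 × 19.4 × 2.376) = 0.02065 kg/m³.
(x−vt)²/(4Dt) = (-0.4224)²/(4 × 0.0114 × 39.4) = 0.09931; exp(−0.09931) = 0.9055.
C = 0.02065 × 0.9055 = 0.0187 kg/m³.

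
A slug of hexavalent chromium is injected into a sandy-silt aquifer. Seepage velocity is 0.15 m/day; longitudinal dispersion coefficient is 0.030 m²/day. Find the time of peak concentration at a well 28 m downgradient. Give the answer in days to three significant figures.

185 days

For the 1D instantaneous-source solution, setting ∂C/∂t = 0 at fixed x gives v²t² + 2Dt − x² = 0, so t = (√(D² + v²x²) − D)/v².
√(D² + v²x²) = √(0.030² + 0.15² × 28²) = 4.200; v² = 0.0225.
t = (4.200 − 0.030)/0.0225 = 185 days (vs. the pure-advection estimate x/v = 187 d).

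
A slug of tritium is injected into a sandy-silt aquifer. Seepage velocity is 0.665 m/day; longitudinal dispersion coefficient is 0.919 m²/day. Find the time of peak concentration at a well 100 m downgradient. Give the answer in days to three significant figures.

148 days

For the 1D instantaneous-source solution, setting ∂C/∂t = 0 at fixed x gives v²t² + 2Dt − x² = 0, so t = (√(D² + v²x²) − D)/v².
√(D² + v²x²) = √(0.919² + 0.665² × 100²) = 66.51; v² = 0.442225.
t = (66.51 − 0.919)/0.442225 = 148 days (vs. the pure-advection estimate x/v = 150 d).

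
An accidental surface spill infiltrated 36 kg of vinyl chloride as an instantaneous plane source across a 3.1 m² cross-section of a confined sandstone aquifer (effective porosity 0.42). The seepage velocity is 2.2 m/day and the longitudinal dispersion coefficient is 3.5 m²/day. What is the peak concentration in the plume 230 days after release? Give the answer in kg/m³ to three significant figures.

The peak of an instantaneous 1D plume sits at x = vt; there the Gaussian factor is 1 and C_max = M/(n_e·A·√(4πDt)), where n_e·A is the pore area the mass is dissolved in.
√(4πDt) = √(4π × 3.5 × 230) = 100.6 m, so C_max = 36/(0.42 × 3.1 × 100.6) = 0.275 kg/m³.

0.275 kg/m³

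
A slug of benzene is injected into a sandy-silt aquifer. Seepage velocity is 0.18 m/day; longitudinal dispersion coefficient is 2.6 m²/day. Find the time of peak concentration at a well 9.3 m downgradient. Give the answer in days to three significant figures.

15.2 days

For the 1D instantaneous-source solution, setting ∂C/∂t = 0 at fixed x gives v²t² + 2Dt − x² = 0, so t = (√(D² + v²x²) − D)/v².
√(D² + v²x²) = √(2.6² + 0.18² × 9.3²) = 3.092; v² = 0.0324.
t = (3.092 − 2.6)/0.0324 = 15.2 days (vs. the pure-advection estimate x/v = 51.7 d).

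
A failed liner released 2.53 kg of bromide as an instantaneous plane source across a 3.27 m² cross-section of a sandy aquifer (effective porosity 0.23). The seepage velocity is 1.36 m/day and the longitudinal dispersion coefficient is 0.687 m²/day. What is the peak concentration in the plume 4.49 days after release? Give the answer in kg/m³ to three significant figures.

0.540 kg/m³

The peak of an instantaneous 1D plume sits at x = vt; there the Gaussian factor is 1 and C_max = M/(n_e·A·√(4πDt)), where n_e·A is the pore area the mass is dissolved in.
√(4πDt) = √(4π × 0.687 × 4.49) = 6.226 m, so C_max = 2.53/(0.23 × 3.27 × 6.226) = 0.540 kg/m³.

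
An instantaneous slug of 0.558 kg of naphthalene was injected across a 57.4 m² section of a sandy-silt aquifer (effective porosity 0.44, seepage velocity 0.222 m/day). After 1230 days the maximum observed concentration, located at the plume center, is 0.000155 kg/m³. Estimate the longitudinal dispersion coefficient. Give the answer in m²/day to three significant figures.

At the plume center C_max = M/(n_e·A·√(4πDt)), so D = M²/(4πt·(n_e·A·C_max)²).
n_e·A·C_max = 0.44 × 57.4 × 0.000155 = 0.003915 kg/m.
D = 0.558²/(4π × 1230 × 0.003915²) = 1.31 m²/day.

1.31 m²/day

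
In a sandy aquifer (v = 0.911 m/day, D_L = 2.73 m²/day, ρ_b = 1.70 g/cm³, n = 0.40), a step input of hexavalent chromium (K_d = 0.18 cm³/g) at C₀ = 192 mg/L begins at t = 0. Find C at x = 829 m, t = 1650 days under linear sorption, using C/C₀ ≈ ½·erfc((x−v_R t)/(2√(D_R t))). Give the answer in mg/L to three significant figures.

120 mg/L

Retardation factor R = 1 + ρ_b·K_d/n = 1 + 1.70 × 0.18/0.40 = 1.765.
Sorption retards both mechanisms: v_R = v/R = 0.5161 m/day, D_R = D/R = 1.547 m²/day.
v_R·t = 0.5161 × 1650 = 851.565 m; 2√(D_R t) = 101.0 m; argument = (829 − 851.565)/101.0 = -0.2234.
C = C₀ × ½·erfc(-0.2234) = 192 × 0.6240 = 120 mg/L.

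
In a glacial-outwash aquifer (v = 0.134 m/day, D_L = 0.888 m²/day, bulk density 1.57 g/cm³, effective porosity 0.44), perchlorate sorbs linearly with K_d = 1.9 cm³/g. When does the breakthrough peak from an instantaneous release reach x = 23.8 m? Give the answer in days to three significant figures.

1050 days

Retardation factor R = 1 + ρ_b·K_d/n = 1 + 1.57 × 1.9/0.44 = 7.780.
Sorption retards both mechanisms: v_R = v/R = 0.01722 m/day, D_R = D/R = 0.1141 m²/day.
Peak time from v_R²t² + 2D_R t − x² = 0: t = (√(D_R² + v_R²x²) − D_R)/v_R².
√(D_R² + v_R²x²) = √(0.1141² + 0.01722² × 23.8²) = 0.4254; v_R² = 0.0002965.
t = (0.4254 − 0.1141)/0.0002965 = 1050 days.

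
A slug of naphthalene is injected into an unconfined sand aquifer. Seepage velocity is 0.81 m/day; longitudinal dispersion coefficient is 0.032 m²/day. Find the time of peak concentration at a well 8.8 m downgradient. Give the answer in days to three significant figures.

10.8 days

For the 1D instantaneous-source solution, setting ∂C/∂t = 0 at fixed x gives v²t² + 2Dt − x² = 0, so t = (√(D² + v²x²) − D)/v².
√(D² + v²x²) = √(0.032² + 0.81² × 8.8²) = 7.128; v² = 0.6561.
t = (7.128 − 0.032)/0.6561 = 10.8 days (vs. the pure-advection estimate x/v = 10.9 d).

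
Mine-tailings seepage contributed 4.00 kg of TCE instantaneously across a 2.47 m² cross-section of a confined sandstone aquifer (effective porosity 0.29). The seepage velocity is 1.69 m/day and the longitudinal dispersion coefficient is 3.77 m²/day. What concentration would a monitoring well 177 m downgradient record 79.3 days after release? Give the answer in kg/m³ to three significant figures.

For an instantaneous plane source, C(x,t) = M/(n_e·A·√(4πDt)) · exp(−(x−vt)²/(4Dt)), with n_e·A the pore (flow) area.
Plume center vt = 1.69 × 79.3 = 134.017 m, so the well at 177 m is 42.983 m downgradient of the peak.
√(4πDt) = 61.29 m, giving peak height M/(n_e·A·√(4πDt)) = 4.00/(0.29 × 2.47 × 61.29) = 0.09111 kg/m³.
(x−vt)²/(4Dt) = (42.983)²/(4 × 3.77 × 79.3) = 1.545; exp(−1.545) = 0.2133.
C = 0.09111 × 0.2133 = 0.0194 kg/m³.

0.0194 kg/m³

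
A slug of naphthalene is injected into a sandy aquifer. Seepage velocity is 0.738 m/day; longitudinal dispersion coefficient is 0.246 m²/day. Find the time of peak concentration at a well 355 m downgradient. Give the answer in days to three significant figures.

481 days

For the 1D instantaneous-source solution, setting ∂C/∂t = 0 at fixed x gives v²t² + 2Dt − x² = 0, so t = (√(D² + v²x²) − D)/v².
√(D² + v²x²) = √(0.246² + 0.738² × 355²) = 262.0; v² = 0.544644.
t = (262.0 − 0.246)/0.544644 = 481 days (vs. the pure-advection estimate x/v = 481 d).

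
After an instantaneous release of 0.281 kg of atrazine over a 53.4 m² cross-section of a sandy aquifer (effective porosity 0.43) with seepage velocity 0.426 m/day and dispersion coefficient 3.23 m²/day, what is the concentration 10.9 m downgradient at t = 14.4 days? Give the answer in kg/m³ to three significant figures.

For an instantaneous plane source, C(x,t) = M/(n_e·A·√(4πDt)) · exp(−(x−vt)²/(4Dt)), with n_e·A the pore (flow) area.
Plume center vt = 0.426 × 14.4 = 6.1344 m, so the well at 10.9 m is 4.7656 m downgradient of the peak.
√(4πDt) = 24.18 m, giving peak height M/(n_e·A·√(4πDt)) = 0.281/(0.43 × 53.4 × 24.18) = 0.0005061 kg/m³.
(x−vt)²/(4Dt) = (4.7656)²/(4 × 3.23 × 14.4) = 0.1221; exp(−0.1221) = 0.8851.
C = 0.0005061 × 0.8851 = 0.000448 kg/m³.

0.000448 kg/m³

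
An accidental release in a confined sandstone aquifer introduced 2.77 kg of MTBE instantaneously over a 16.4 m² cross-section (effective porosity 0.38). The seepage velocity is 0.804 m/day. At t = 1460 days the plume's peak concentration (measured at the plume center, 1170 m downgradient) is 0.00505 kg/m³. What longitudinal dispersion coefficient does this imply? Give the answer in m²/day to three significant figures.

0.422 m²/day

At the plume center C_max = M/(n_e·A·√(4πDt)), so D = M²/(4πt·(n_e·A·C_max)²).
n_e·A·C_max = 0.38 × 16.4 × 0.00505 = 0.03147 kg/m.
D = 2.77²/(4π × 1460 × 0.03147²) = 0.422 m²/day.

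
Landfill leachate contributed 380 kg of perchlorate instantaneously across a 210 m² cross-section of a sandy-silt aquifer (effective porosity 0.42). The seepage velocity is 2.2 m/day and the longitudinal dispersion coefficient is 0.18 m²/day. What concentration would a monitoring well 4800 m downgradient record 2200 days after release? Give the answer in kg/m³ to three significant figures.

For an instantaneous plane source, C(x,t) = M/(n_e·A·√(4πDt)) · exp(−(x−vt)²/(4Dt)), with n_e·A the pore (flow) area.
Plume center vt = 2.2 × 2200 = 4840 m, so the well at 4800 m is 40 m upgradient of the peak.
√(4πDt) = 70.54 m, giving peak height M/(n_e·A·√(4πDt)) = 380/(0.42 × 210 × 70.54) = 0.06108 kg/m³.
(x−vt)²/(4Dt) = (-40)²/(4 × 0.18 × 2200) = 1.010; exp(−1.010) = 0.3642.
C = 0.06108 × 0.3642 = 0.0222 kg/m³.

0.0222 kg/m³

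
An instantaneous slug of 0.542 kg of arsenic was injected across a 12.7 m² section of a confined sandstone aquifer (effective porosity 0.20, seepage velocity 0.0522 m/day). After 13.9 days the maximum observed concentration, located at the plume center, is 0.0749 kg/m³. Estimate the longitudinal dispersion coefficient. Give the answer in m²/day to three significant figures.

At the plume center C_max = M/(n_e·A·√(4πDt)), so D = M²/(4πt·(n_e·A·C_max)²).
n_e·A·C_max = 0.20 × 12.7 × 0.0749 = 0.1902 kg/m.
D = 0.542²/(4π × 13.9 × 0.1902²) = 0.0465 m²/day.

0.0465 m²/day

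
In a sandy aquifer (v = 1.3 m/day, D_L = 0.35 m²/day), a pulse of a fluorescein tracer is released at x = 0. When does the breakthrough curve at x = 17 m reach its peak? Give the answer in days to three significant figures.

12.9 days

For the 1D instantaneous-source solution, setting ∂C/∂t = 0 at fixed x gives v²t² + 2Dt − x² = 0, so t = (√(D² + v²x²) − D)/v².
√(D² + v²x²) = √(0.35² + 1.3² × 17²) = 22.10; v² = 1.69.
t = (22.10 − 0.35)/1.69 = 12.9 days (vs. the pure-advection estimate x/v = 13.1 d).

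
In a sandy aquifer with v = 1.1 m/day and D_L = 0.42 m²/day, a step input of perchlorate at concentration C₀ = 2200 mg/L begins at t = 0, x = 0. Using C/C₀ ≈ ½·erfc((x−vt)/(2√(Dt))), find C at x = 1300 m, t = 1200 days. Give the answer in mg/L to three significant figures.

For a continuous step input, C/C₀ ≈ ½·erfc((x−vt)/(2√(Dt))).
vt = 1.1 × 1200 = 1320 m and 2√(Dt) = 2√(0.42 × 1200) = 44.90 m.
Argument (x−vt)/(2√(Dt)) = (1300 − 1320)/44.90 = -0.4454; ½·erfc(-0.4454) = 0.7356.
C = 2200 × 0.7356 = 1620 mg/L.

1620 mg/L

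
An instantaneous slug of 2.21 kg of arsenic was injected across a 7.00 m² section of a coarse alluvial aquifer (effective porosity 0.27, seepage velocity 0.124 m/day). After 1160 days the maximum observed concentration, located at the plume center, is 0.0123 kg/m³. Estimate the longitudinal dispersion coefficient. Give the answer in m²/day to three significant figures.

At the plume center C_max = M/(n_e·A·√(4πDt)), so D = M²/(4πt·(n_e·A·C_max)²).
n_e·A·C_max = 0.27 × 7.00 × 0.0123 = 0.02325 kg/m.
D = 2.21²/(4π × 1160 × 0.02325²) = 0.620 m²/day.

0.620 m²/day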